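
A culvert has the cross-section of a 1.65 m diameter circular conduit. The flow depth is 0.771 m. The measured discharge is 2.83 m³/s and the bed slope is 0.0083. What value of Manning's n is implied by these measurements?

For a circular section of diameter D = 1.65 m at depth y = 0.771 m, the central angle is θ = 2 arccos(1 − 2y/D) = 3.011 rad. Then A = (D²/8)(θ − sin θ) = 0.9801 m² and P = Dθ/2 = 2.484 m.
Hydraulic radius R = A/P = 0.9801/2.484 = 0.3946 m.
Rearranging Manning's equation: n = (1/Q) A R^(2/3) S^(1/2) = (1/2.83) × 0.9801 × 0.3946^(2/3) × √0.0083 = 0.017.

n = 0.017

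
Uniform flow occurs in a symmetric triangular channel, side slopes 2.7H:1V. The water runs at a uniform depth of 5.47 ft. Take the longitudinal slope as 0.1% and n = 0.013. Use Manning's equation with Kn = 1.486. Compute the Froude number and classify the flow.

subcritical

For a triangular section with side slope z = 2.7: A = zy² = 2.7×5.47² = 80.79 ft²; P = 2y√(1+z²) = 2×5.47×2.879 = 31.5 ft.
Hydraulic radius R = A/P = 80.79/31.5 = 2.565 ft.
V = (1.486/n) R^(2/3) √S = (1.486/0.013) × 2.565^(2/3) × √0.001 = 6.773 ft/s. Hydraulic depth D_h = A/T = 80.79/29.54 = 2.735 ft.
Froude number Fr = V/√(g·D_h) = 6.773/√(32.2×2.735) = 0.722, which is less than 1, so the flow is subcritical.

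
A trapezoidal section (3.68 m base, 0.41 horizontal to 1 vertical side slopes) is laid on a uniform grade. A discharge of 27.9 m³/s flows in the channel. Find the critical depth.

y_c = 1.69 m

At critical depth, Q² T / (g A³) = 1, i.e. A³/T = Q²/g = 27.9²/9.81 = 79.35.
At y = 1.84 m: A³/T = 104.7 — high.
At y = 1.34 m: A³/T = 38.09 — low.
At y = 1.69 m: A³/T = 79.67 — matches.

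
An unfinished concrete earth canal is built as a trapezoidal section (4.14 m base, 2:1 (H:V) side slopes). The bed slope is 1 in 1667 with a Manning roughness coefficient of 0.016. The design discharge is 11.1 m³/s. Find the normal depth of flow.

y_n = 1.23 m

Manning's equation rearranged: A R^(2/3) = nQ / (1·√S) = 0.016 × 11.1 / (√0.0005999) = 7.251.
Try y = 1.34 m: A R^(2/3) = 8.531 — over.
Try y = 1.23 m: A R^(2/3) = 7.239 — ≈ 7.251.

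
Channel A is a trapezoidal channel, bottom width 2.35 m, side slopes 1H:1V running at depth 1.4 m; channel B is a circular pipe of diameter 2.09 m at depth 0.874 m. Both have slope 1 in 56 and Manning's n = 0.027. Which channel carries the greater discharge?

channel A

Channel A: With bottom width b = 2.35 m and side slope z = 1: A = (b + zy)y = (2.35 + 1×1.4)×1.4 = 5.25 m²; P = b + 2y√(1+z²) = 2.35 + 2×1.4×1.414 = 6.31 m. Hydraulic radius R = A/P = 5.25/6.31 = 0.832 m. Q_A = (1/0.027)·5.25·0.832^(2/3)·√0.01786 = 22.99 m³/s.
Channel B: For a circular section of diameter D = 2.09 m at depth y = 0.874 m, the central angle is θ = 2 arccos(1 − 2y/D) = 2.813 rad. Then A = (D²/8)(θ − sin θ) = 1.36 m² and P = Dθ/2 = 2.939 m. Hydraulic radius R = A/P = 1.36/2.939 = 0.4625 m. Q_B = (1/0.027)·1.36·0.4625^(2/3)·√0.01786 = 4.024 m³/s.
Q_A = 22.99 m³/s vs Q_B = 4.024 m³/s, so channel A carries more.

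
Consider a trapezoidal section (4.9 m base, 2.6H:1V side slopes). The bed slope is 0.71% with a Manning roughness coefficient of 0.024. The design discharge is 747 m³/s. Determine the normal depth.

y_n = 5.44 m

Manning's equation rearranged: A R^(2/3) = nQ / (1·√S) = 0.024 × 747 / (√0.0071) = 212.8.
At y = 6.12 m: A R^(2/3) = 280.4 — over.
At y = 4.79 m: A R^(2/3) = 158.4 — short.
At y = 5.44 m: A R^(2/3) = 212.7 — ≈ 212.8.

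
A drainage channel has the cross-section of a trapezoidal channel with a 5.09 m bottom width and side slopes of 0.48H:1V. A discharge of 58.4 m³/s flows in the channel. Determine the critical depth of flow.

y_c = 2.21 m

At critical depth, Q² T / (g A³) = 1, i.e. A³/T = Q²/g = 58.4²/9.81 = 347.7.
Trying y = 1.73 m: A³/T = 159.2 — too small.
Trying y = 2.52 m: A³/T = 532.8 — too large.
Trying y = 2.21 m: A³/T = 348.3 — matches.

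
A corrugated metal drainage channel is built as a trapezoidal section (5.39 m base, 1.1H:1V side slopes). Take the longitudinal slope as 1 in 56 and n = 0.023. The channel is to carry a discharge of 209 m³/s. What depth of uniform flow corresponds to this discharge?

y_n = 2.88 m

Manning's equation rearranged: A R^(2/3) = nQ / (1·√S) = 0.023 × 209 / (√0.01786) = 35.97.
Trying y = 2.53 m: A R^(2/3) = 28.3 — too small.
Trying y = 3.66 m: A R^(2/3) = 56.84 — too large.
Trying y = 2.88 m: A R^(2/3) = 36.02 — close enough.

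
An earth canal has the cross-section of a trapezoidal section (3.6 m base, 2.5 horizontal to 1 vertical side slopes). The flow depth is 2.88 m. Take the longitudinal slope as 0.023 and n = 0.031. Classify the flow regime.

supercritical

With bottom width b = 3.6 m and side slope z = 2.5: A = (b + zy)y = (3.6 + 2.5×2.88)×2.88 = 31.1 m²; P = b + 2y√(1+z²) = 3.6 + 2×2.88×2.693 = 19.11 m.
Hydraulic radius R = A/P = 31.1/19.11 = 1.628 m.
V = (1/n) R^(2/3) √S = (1/0.031) × 1.628^(2/3) × √0.023 = 6.769 m/s. Hydraulic depth D_h = A/T = 31.1/18 = 1.728 m.
Froude number Fr = V/√(g·D_h) = 6.769/√(9.81×1.728) = 1.64, which is greater than 1, so the flow is supercritical.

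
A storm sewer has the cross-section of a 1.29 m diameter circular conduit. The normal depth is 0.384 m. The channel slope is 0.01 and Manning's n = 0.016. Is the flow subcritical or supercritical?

For a circular section of diameter D = 1.29 m at depth y = 0.384 m, the central angle is θ = 2 arccos(1 − 2y/D) = 2.308 rad. Then A = (D²/8)(θ − sin θ) = 0.3262 m² and P = Dθ/2 = 1.489 m.
Hydraulic radius R = A/P = 0.3262/1.489 = 0.2191 m.
V = (1/n) R^(2/3) √S = (1/0.016) × 0.2191^(2/3) × √0.01 = 2.272 m/s. Hydraulic depth D_h = A/T = 0.3262/1.18 = 0.2765 m.
Froude number Fr = V/√(g·D_h) = 2.272/√(9.81×0.2765) = 1.38, which is greater than 1, so the flow is supercritical.

supercritical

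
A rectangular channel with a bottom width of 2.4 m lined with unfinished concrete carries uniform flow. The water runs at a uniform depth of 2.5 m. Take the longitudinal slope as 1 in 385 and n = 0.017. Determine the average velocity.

V = 2.61 m/s

Flow area A = b·y = 2.4 × 2.5 = 6 m². Wetted perimeter P = b + 2y = 2.4 + 2×2.5 = 7.4 m.
Hydraulic radius R = A/P = 6/7.4 = 0.8108 m.
From Manning's equation, V = (1/n) R^(2/3) S^(1/2) = (1/0.017) × 0.8108^(2/3) × 0.002597^(1/2) = 2.61 m/s.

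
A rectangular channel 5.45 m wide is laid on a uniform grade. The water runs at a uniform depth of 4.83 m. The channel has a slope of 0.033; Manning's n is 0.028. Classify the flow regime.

supercritical

Flow area A = b·y = 5.45 × 4.83 = 26.32 m². Wetted perimeter P = b + 2y = 5.45 + 2×4.83 = 15.11 m.
Hydraulic radius R = A/P = 26.32/15.11 = 1.742 m.
V = (1/n) R^(2/3) √S = (1/0.028) × 1.742^(2/3) × √0.033 = 9.393 m/s. Hydraulic depth D_h = A/T = 26.32/5.45 = 4.83 m.
Froude number Fr = V/√(g·D_h) = 9.393/√(9.81×4.83) = 1.36, which is greater than 1, so the flow is supercritical.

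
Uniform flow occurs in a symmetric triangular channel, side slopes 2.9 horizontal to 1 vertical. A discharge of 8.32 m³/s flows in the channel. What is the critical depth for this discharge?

At critical depth, Q² T / (g A³) = 1, i.e. A³/T = Q²/g = 8.32²/9.81 = 7.056.
Trying y = 0.895 m: A³/T = 2.415 — short.
Trying y = 1.2 m: A³/T = 10.46 — over.
Trying y = 1.11 m: A³/T = 7.086 — close enough.

y_c = 1.11 m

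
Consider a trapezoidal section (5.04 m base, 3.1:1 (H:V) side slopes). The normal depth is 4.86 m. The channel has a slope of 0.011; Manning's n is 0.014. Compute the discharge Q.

Q = 1410 m³/s

With bottom width b = 5.04 m and side slope z = 3.1: A = (b + zy)y = (5.04 + 3.1×4.86)×4.86 = 97.72 m²; P = b + 2y√(1+z²) = 5.04 + 2×4.86×3.257 = 36.7 m.
Hydraulic radius R = A/P = 97.72/36.7 = 2.662 m.
Manning's equation: Q = (1/n) A R^(2/3) S^(1/2) = (1/0.014) × 97.72 × 2.662^(2/3) × 0.011^(1/2) = 1410 m³/s.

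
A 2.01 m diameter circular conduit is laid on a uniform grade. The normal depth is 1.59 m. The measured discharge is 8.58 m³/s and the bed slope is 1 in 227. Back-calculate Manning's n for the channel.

For a circular section of diameter D = 2.01 m at depth y = 1.59 m, the central angle is θ = 2 arccos(1 − 2y/D) = 4.384 rad. Then A = (D²/8)(θ − sin θ) = 2.692 m² and P = Dθ/2 = 4.406 m.
Hydraulic radius R = A/P = 2.692/4.406 = 0.611 m.
Rearranging Manning's equation: n = (1/Q) A R^(2/3) S^(1/2) = (1/8.58) × 2.692 × 0.611^(2/3) × √0.004405 = 0.015.

n = 0.015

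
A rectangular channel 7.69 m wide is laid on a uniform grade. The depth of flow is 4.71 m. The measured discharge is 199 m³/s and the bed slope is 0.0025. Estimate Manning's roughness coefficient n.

n = 0.015

Flow area A = b·y = 7.69 × 4.71 = 36.22 m². Wetted perimeter P = b + 2y = 7.69 + 2×4.71 = 17.11 m.
Hydraulic radius R = A/P = 36.22/17.11 = 2.117 m.
Rearranging Manning's equation: n = (1/Q) A R^(2/3) S^(1/2) = (1/199) × 36.22 × 2.117^(2/3) × √0.0025 = 0.015.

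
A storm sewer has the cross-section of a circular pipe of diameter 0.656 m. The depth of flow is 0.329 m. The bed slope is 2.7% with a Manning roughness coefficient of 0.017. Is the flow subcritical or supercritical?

For a circular section of diameter D = 0.656 m at depth y = 0.329 m, the central angle is θ = 2 arccos(1 − 2y/D) = 3.148 rad. Then A = (D²/8)(θ − sin θ) = 0.1696 m² and P = Dθ/2 = 1.032 m.
Hydraulic radius R = A/P = 0.1696/1.032 = 0.1643 m.
V = (1/n) R^(2/3) √S = (1/0.017) × 0.1643^(2/3) × √0.027 = 2.9 m/s. Hydraulic depth D_h = A/T = 0.1696/0.656 = 0.2586 m.
Froude number Fr = V/√(g·D_h) = 2.9/√(9.81×0.2586) = 1.82, which is greater than 1, so the flow is supercritical.

supercritical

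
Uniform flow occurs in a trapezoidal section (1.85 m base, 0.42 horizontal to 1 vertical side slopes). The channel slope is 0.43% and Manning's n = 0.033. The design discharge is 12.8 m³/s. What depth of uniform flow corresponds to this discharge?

y_n = 2.34 m

Manning's equation rearranged: A R^(2/3) = nQ / (1·√S) = 0.033 × 12.8 / (√0.0043) = 6.442.
At y = 2.08 m: A R^(2/3) = 5.243 — too small.
At y = 2.68 m: A R^(2/3) = 8.189 — too large.
At y = 2.34 m: A R^(2/3) = 6.438 — close enough.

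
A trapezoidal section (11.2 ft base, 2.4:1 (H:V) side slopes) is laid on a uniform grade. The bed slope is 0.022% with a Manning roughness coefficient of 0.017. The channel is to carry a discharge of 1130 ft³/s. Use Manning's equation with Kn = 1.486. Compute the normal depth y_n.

Manning's equation rearranged: A R^(2/3) = nQ / (1.486·√S) = 0.017 × 1130 / (1.486 × √0.00022) = 871.6.
Try y = 9.99 ft: A R^(2/3) = 1104 — high.
Try y = 7.6 ft: A R^(2/3) = 601.8 — low.
Try y = 8.99 ft: A R^(2/3) = 871.3 — matches.

y_n = 8.99 ft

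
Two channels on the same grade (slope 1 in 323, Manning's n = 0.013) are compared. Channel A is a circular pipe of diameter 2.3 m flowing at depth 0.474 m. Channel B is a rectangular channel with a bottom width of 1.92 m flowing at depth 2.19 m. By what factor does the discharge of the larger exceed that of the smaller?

12

Channel A: For a circular section of diameter D = 2.3 m at depth y = 0.474 m, the central angle is θ = 2 arccos(1 − 2y/D) = 1.885 rad. Then A = (D²/8)(θ − sin θ) = 0.6175 m² and P = Dθ/2 = 2.168 m. Hydraulic radius R = A/P = 0.6175/2.168 = 0.2849 m. Q_A = (1/0.013)·0.6175·0.2849^(2/3)·√0.003096 = 1.144 m³/s.
Channel B: Flow area A = b·y = 1.92 × 2.19 = 4.205 m². Wetted perimeter P = b + 2y = 1.92 + 2×2.19 = 6.3 m. Hydraulic radius R = A/P = 4.205/6.3 = 0.6674 m. Q_B = (1/0.013)·4.205·0.6674^(2/3)·√0.003096 = 13.74 m³/s.
The larger discharge is 13.74 m³/s and the smaller is 1.144 m³/s; the ratio is 12.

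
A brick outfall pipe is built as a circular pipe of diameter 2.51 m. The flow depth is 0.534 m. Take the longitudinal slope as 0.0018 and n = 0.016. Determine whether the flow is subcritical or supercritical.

subcritical

For a circular section of diameter D = 2.51 m at depth y = 0.534 m, the central angle is θ = 2 arccos(1 − 2y/D) = 1.918 rad. Then A = (D²/8)(θ − sin θ) = 0.7695 m² and P = Dθ/2 = 2.407 m.
Hydraulic radius R = A/P = 0.7695/2.407 = 0.3198 m.
V = (1/n) R^(2/3) √S = (1/0.016) × 0.3198^(2/3) × √0.0018 = 1.24 m/s. Hydraulic depth D_h = A/T = 0.7695/2.054 = 0.3746 m.
Froude number Fr = V/√(g·D_h) = 1.24/√(9.81×0.3746) = 0.647, which is less than 1, so the flow is subcritical.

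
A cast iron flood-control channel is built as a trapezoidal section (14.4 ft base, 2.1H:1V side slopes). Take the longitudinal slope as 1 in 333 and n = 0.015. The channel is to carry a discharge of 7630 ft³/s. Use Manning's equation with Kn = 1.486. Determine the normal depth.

Manning's equation rearranged: A R^(2/3) = nQ / (1.486·√S) = 0.015 × 7630 / (1.486 × √0.003003) = 1405.
At y = 8.48 ft: A R^(2/3) = 806.3 — short.
At y = 13.7 ft: A R^(2/3) = 2280 — over.
At y = 11 ft: A R^(2/3) = 1406 — matches.

y_n = 11 ft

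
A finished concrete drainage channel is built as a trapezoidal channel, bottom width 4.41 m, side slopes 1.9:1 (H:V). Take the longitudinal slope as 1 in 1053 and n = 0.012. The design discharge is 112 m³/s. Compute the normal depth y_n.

Manning's equation rearranged: A R^(2/3) = nQ / (1·√S) = 0.012 × 112 / (√0.0009497) = 43.61.
At y = 3.48 m: A R^(2/3) = 60.52 — over.
At y = 2.04 m: A R^(2/3) = 19.96 — short.
At y = 2.98 m: A R^(2/3) = 43.49 — matches.

y_n = 2.98 m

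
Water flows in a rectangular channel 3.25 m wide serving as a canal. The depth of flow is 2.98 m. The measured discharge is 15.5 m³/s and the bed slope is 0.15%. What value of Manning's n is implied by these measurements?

n = 0.025

Flow area A = b·y = 3.25 × 2.98 = 9.685 m². Wetted perimeter P = b + 2y = 3.25 + 2×2.98 = 9.21 m.
Hydraulic radius R = A/P = 9.685/9.21 = 1.052 m.
Rearranging Manning's equation: n = (1/Q) A R^(2/3) S^(1/2) = (1/15.5) × 9.685 × 1.052^(2/3) × √0.0015 = 0.025.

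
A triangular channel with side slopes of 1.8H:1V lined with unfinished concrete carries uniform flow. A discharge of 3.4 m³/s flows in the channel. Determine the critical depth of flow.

y_c = 0.938 m

At critical depth, Q² T / (g A³) = 1, i.e. A³/T = Q²/g = 3.4²/9.81 = 1.178.
At y = 1.09 m: A³/T = 2.493 — over.
At y = 0.738 m: A³/T = 0.3546 — short.
At y = 0.938 m: A³/T = 1.176 — close enough.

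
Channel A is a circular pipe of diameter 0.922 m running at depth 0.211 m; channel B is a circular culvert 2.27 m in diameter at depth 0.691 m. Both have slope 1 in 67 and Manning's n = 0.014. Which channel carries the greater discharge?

Channel A: For a circular section of diameter D = 0.922 m at depth y = 0.211 m, the central angle is θ = 2 arccos(1 − 2y/D) = 1.995 rad. Then A = (D²/8)(θ − sin θ) = 0.1152 m² and P = Dθ/2 = 0.9198 m. Hydraulic radius R = A/P = 0.1152/0.9198 = 0.1252 m. Q_A = (1/0.014)·0.1152·0.1252^(2/3)·√0.01493 = 0.2516 m³/s.
Channel B: For a circular section of diameter D = 2.27 m at depth y = 0.691 m, the central angle is θ = 2 arccos(1 − 2y/D) = 2.338 rad. Then A = (D²/8)(θ − sin θ) = 1.042 m² and P = Dθ/2 = 2.653 m. Hydraulic radius R = A/P = 1.042/2.653 = 0.3927 m. Q_B = (1/0.014)·1.042·0.3927^(2/3)·√0.01493 = 4.876 m³/s.
Q_A = 0.2516 m³/s vs Q_B = 4.876 m³/s, so channel B carries more.

channel B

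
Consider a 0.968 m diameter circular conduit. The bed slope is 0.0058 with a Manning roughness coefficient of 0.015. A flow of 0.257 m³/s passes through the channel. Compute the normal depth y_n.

Manning's equation rearranged: A R^(2/3) = nQ / (1·√S) = 0.015 × 0.257 / (√0.0058) = 0.05062.
Trying y = 0.24 m: A R^(2/3) = 0.03851 — too small.
Trying y = 0.341 m: A R^(2/3) = 0.07607 — too large.
Trying y = 0.276 m: A R^(2/3) = 0.0507 — close enough.

y_n = 0.276 m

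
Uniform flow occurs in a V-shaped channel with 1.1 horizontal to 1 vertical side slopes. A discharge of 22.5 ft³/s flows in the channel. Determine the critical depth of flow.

y_c = 1.92 ft

At critical depth, Q² T / (g A³) = 1, i.e. A³/T = Q²/g = 22.5²/32.2 = 15.72.
Try y = 1.62 ft: A³/T = 6.75 — too small.
Try y = 2.4 ft: A³/T = 48.17 — too large.
Try y = 1.92 ft: A³/T = 15.79 — matches.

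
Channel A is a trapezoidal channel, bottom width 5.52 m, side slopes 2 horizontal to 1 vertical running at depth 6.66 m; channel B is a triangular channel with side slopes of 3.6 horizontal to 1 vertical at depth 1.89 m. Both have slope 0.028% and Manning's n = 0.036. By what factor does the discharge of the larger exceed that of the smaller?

Channel A: With bottom width b = 5.52 m and side slope z = 2: A = (b + zy)y = (5.52 + 2×6.66)×6.66 = 125.5 m²; P = b + 2y√(1+z²) = 5.52 + 2×6.66×2.236 = 35.3 m. Hydraulic radius R = A/P = 125.5/35.3 = 3.554 m. Q_A = (1/0.036)·125.5·3.554^(2/3)·√0.00028 = 135.8 m³/s.
Channel B: For a triangular section with side slope z = 3.6: A = zy² = 3.6×1.89² = 12.86 m²; P = 2y√(1+z²) = 2×1.89×3.736 = 14.12 m. Hydraulic radius R = A/P = 12.86/14.12 = 0.9105 m. Q_B = (1/0.036)·12.86·0.9105^(2/3)·√0.00028 = 5.615 m³/s.
The larger discharge is 135.8 m³/s and the smaller is 5.615 m³/s; the ratio is 24.2.

24.2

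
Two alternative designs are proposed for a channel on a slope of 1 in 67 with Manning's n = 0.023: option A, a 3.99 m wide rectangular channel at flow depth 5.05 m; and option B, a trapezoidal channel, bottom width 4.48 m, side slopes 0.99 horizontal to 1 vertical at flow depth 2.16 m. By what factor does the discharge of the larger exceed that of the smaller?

Channel A: Flow area A = b·y = 3.99 × 5.05 = 20.15 m². Wetted perimeter P = b + 2y = 3.99 + 2×5.05 = 14.09 m. Hydraulic radius R = A/P = 20.15/14.09 = 1.43 m. Q_A = (1/0.023)·20.15·1.43^(2/3)·√0.01493 = 135.9 m³/s.
Channel B: With bottom width b = 4.48 m and side slope z = 0.99: A = (b + zy)y = (4.48 + 0.99×2.16)×2.16 = 14.3 m²; P = b + 2y√(1+z²) = 4.48 + 2×2.16×1.407 = 10.56 m. Hydraulic radius R = A/P = 14.3/10.56 = 1.354 m. Q_B = (1/0.023)·14.3·1.354^(2/3)·√0.01493 = 92.93 m³/s.
The larger discharge is 135.9 m³/s and the smaller is 92.93 m³/s; the ratio is 1.46.

1.46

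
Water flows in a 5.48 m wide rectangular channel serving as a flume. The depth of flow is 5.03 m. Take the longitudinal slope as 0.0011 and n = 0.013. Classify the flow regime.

subcritical

Flow area A = b·y = 5.48 × 5.03 = 27.56 m². Wetted perimeter P = b + 2y = 5.48 + 2×5.03 = 15.54 m.
Hydraulic radius R = A/P = 27.56/15.54 = 1.774 m.
V = (1/n) R^(2/3) √S = (1/0.013) × 1.774^(2/3) × √0.0011 = 3.738 m/s. Hydraulic depth D_h = A/T = 27.56/5.48 = 5.03 m.
Froude number Fr = V/√(g·D_h) = 3.738/√(9.81×5.03) = 0.532, which is less than 1, so the flow is subcritical.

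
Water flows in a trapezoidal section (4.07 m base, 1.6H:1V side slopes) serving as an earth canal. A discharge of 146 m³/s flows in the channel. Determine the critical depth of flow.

At critical depth, Q² T / (g A³) = 1, i.e. A³/T = Q²/g = 146²/9.81 = 2173.
At y = 2.59 m: A³/T = 779.1 — short.
At y = 3.83 m: A³/T = 3650 — over.
At y = 3.37 m: A³/T = 2183 — close enough.

y_c = 3.37 m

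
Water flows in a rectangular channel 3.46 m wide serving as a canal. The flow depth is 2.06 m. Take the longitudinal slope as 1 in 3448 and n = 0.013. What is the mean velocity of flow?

V = 1.26 m/s

Flow area A = b·y = 3.46 × 2.06 = 7.128 m². Wetted perimeter P = b + 2y = 3.46 + 2×2.06 = 7.58 m.
Hydraulic radius R = A/P = 7.128/7.58 = 0.9403 m.
From Manning's equation, V = (1/n) R^(2/3) S^(1/2) = (1/0.013) × 0.9403^(2/3) × 0.00029^(1/2) = 1.26 m/s.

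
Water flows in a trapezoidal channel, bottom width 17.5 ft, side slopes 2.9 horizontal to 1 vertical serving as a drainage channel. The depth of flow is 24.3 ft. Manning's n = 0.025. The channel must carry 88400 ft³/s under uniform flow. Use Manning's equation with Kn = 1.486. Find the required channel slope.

With bottom width b = 17.5 ft and side slope z = 2.9: A = (b + zy)y = (17.5 + 2.9×24.3)×24.3 = 2138 ft²; P = b + 2y√(1+z²) = 17.5 + 2×24.3×3.068 = 166.6 ft.
Hydraulic radius R = A/P = 2138/166.6 = 12.83 ft.
From Manning's equation, S = [nQ / (1.486 A R^(2/3))]² = [0.025 × 88400 / (1.486 × 2138 × 12.83^(2/3))]² = 0.0161.

S = 0.0161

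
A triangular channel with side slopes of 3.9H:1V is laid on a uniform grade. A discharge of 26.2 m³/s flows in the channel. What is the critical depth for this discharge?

y_c = 1.56 m

At critical depth, Q² T / (g A³) = 1, i.e. A³/T = Q²/g = 26.2²/9.81 = 69.97.
Trying y = 1.7 m: A³/T = 108 — over.
Trying y = 1.56 m: A³/T = 70.26 — matches.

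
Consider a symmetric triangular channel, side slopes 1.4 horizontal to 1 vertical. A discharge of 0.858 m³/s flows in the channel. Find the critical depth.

At critical depth, Q² T / (g A³) = 1, i.e. A³/T = Q²/g = 0.858²/9.81 = 0.07504.
Try y = 0.731 m: A³/T = 0.2046 — too large.
Try y = 0.434 m: A³/T = 0.01509 — too small.
Try y = 0.598 m: A³/T = 0.07494 — close enough.

y_c = 0.598 m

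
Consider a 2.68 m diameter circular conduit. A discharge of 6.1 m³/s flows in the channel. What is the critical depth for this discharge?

At critical depth, Q² T / (g A³) = 1, i.e. A³/T = Q²/g = 6.1²/9.81 = 3.793.
Trying y = 0.757 m: A³/T = 0.9292 — too small.
Trying y = 1.23 m: A³/T = 6.035 — too large.
Trying y = 1.09 m: A³/T = 3.798 — close enough.

y_c = 1.09 m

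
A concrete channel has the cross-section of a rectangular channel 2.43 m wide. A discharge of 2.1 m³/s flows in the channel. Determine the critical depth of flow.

y_c = 0.424 m

For a rectangular channel, critical depth y_c = (q²/g)^(1/3) where q = Q/b = 2.1/2.43 = 0.8642 m²/s.
So y_c = (0.8642²/9.81)^(1/3) = 0.424 m.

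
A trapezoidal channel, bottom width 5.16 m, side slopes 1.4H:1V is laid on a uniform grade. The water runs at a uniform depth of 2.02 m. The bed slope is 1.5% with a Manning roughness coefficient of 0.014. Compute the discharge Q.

Q = 171 m³/s

With bottom width b = 5.16 m and side slope z = 1.4: A = (b + zy)y = (5.16 + 1.4×2.02)×2.02 = 16.14 m²; P = b + 2y√(1+z²) = 5.16 + 2×2.02×1.72 = 12.11 m.
Hydraulic radius R = A/P = 16.14/12.11 = 1.332 m.
Manning's equation: Q = (1/n) A R^(2/3) S^(1/2) = (1/0.014) × 16.14 × 1.332^(2/3) × 0.015^(1/2) = 171 m³/s.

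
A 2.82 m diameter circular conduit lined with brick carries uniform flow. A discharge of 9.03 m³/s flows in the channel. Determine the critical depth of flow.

At critical depth, Q² T / (g A³) = 1, i.e. A³/T = Q²/g = 9.03²/9.81 = 8.312.
Trying y = 1.66 m: A³/T = 20.15 — over.
Trying y = 1.06 m: A³/T = 3.619 — short.
Trying y = 1.32 m: A³/T = 8.394 — close enough.

y_c = 1.32 m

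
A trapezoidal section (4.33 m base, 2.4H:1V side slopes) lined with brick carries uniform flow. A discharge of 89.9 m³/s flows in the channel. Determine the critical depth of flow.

y_c = 2.35 m

At critical depth, Q² T / (g A³) = 1, i.e. A³/T = Q²/g = 89.9²/9.81 = 823.9.
At y = 1.6 m: A³/T = 186 — low.
At y = 2.99 m: A³/T = 2180 — high.
At y = 2.35 m: A³/T = 823.9 — close enough.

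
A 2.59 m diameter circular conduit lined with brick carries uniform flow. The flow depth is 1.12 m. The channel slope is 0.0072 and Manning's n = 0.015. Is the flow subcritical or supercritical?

For a circular section of diameter D = 2.59 m at depth y = 1.12 m, the central angle is θ = 2 arccos(1 − 2y/D) = 2.87 rad. Then A = (D²/8)(θ − sin θ) = 2.182 m² and P = Dθ/2 = 3.717 m.
Hydraulic radius R = A/P = 2.182/3.717 = 0.5871 m.
V = (1/n) R^(2/3) √S = (1/0.015) × 0.5871^(2/3) × √0.0072 = 3.966 m/s. Hydraulic depth D_h = A/T = 2.182/2.566 = 0.8504 m.
Froude number Fr = V/√(g·D_h) = 3.966/√(9.81×0.8504) = 1.37, which is greater than 1, so the flow is supercritical.

supercritical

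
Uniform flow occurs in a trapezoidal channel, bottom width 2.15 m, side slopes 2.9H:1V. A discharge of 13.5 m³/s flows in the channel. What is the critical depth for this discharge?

At critical depth, Q² T / (g A³) = 1, i.e. A³/T = Q²/g = 13.5²/9.81 = 18.58.
Trying y = 0.862 m: A³/T = 9.006 — low.
Trying y = 1.18 m: A³/T = 31.6 — high.
Trying y = 1.03 m: A³/T = 18.23 — ≈ 18.58.

y_c = 1.03 m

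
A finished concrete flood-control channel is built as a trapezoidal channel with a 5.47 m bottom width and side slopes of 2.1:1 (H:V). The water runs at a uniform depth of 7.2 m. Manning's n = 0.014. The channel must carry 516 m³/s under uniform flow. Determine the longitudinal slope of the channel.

With bottom width b = 5.47 m and side slope z = 2.1: A = (b + zy)y = (5.47 + 2.1×7.2)×7.2 = 148.2 m²; P = b + 2y√(1+z²) = 5.47 + 2×7.2×2.326 = 38.96 m.
Hydraulic radius R = A/P = 148.2/38.96 = 3.805 m.
From Manning's equation, S = [nQ / (1 A R^(2/3))]² = [0.014 × 516 / (1 × 148.2 × 3.805^(2/3))]² = 0.0004.

S = 0.0004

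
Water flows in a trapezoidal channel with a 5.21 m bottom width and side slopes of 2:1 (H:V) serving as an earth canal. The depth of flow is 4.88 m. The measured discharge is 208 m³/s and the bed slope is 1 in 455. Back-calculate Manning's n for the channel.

n = 0.0319

With bottom width b = 5.21 m and side slope z = 2: A = (b + zy)y = (5.21 + 2×4.88)×4.88 = 73.05 m²; P = b + 2y√(1+z²) = 5.21 + 2×4.88×2.236 = 27.03 m.
Hydraulic radius R = A/P = 73.05/27.03 = 2.702 m.
Rearranging Manning's equation: n = (1/Q) A R^(2/3) S^(1/2) = (1/208) × 73.05 × 2.702^(2/3) × √0.002198 = 0.0319.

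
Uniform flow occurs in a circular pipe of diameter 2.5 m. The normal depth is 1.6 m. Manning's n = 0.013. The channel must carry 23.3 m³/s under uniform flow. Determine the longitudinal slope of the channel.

For a circular section of diameter D = 2.5 m at depth y = 1.6 m, the central angle is θ = 2 arccos(1 − 2y/D) = 3.709 rad. Then A = (D²/8)(θ − sin θ) = 3.318 m² and P = Dθ/2 = 4.636 m.
Hydraulic radius R = A/P = 3.318/4.636 = 0.7156 m.
From Manning's equation, S = [nQ / (1 A R^(2/3))]² = [0.013 × 23.3 / (1 × 3.318 × 0.7156^(2/3))]² = 0.013.

S = 0.013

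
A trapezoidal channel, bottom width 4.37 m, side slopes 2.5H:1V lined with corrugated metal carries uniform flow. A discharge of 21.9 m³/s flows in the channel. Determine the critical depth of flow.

At critical depth, Q² T / (g A³) = 1, i.e. A³/T = Q²/g = 21.9²/9.81 = 48.89.
Try y = 0.79 m: A³/T = 15.14 — low.
Try y = 1.41 m: A³/T = 120.8 — high.
Try y = 1.1 m: A³/T = 48.67 — close enough.

y_c = 1.1 m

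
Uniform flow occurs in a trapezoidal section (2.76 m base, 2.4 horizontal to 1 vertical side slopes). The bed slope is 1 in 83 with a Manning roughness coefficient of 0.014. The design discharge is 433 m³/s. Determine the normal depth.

Manning's equation rearranged: A R^(2/3) = nQ / (1·√S) = 0.014 × 433 / (√0.01205) = 55.23.
Try y = 3 m: A R^(2/3) = 41.34 — too small.
Try y = 3.75 m: A R^(2/3) = 69.56 — too large.
Try y = 3.4 m: A R^(2/3) = 55.27 — close enough.

y_n = 3.4 m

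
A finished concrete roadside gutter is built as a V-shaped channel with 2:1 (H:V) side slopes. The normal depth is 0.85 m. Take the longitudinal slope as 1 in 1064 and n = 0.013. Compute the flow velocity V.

For a triangular section with side slope z = 2: A = zy² = 2×0.85² = 1.445 m²; P = 2y√(1+z²) = 2×0.85×2.236 = 3.801 m.
Hydraulic radius R = A/P = 1.445/3.801 = 0.3801 m.
From Manning's equation, V = (1/n) R^(2/3) S^(1/2) = (1/0.013) × 0.3801^(2/3) × 0.0009398^(1/2) = 1.24 m/s.

V = 1.24 m/s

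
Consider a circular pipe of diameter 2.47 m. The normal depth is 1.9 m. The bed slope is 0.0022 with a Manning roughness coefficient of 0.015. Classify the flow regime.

subcritical

For a circular section of diameter D = 2.47 m at depth y = 1.9 m, the central angle is θ = 2 arccos(1 − 2y/D) = 4.279 rad. Then A = (D²/8)(θ − sin θ) = 3.955 m² and P = Dθ/2 = 5.284 m.
Hydraulic radius R = A/P = 3.955/5.284 = 0.7485 m.
V = (1/n) R^(2/3) √S = (1/0.015) × 0.7485^(2/3) × √0.0022 = 2.578 m/s. Hydraulic depth D_h = A/T = 3.955/2.081 = 1.9 m.
Froude number Fr = V/√(g·D_h) = 2.578/√(9.81×1.9) = 0.597, which is less than 1, so the flow is subcritical.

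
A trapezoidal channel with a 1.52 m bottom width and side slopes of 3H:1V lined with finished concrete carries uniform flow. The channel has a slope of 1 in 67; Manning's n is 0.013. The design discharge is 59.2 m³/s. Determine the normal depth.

y_n = 1.36 m

Manning's equation rearranged: A R^(2/3) = nQ / (1·√S) = 0.013 × 59.2 / (√0.01493) = 6.299.
Try y = 1.71 m: A R^(2/3) = 10.77 — over.
Try y = 1.17 m: A R^(2/3) = 4.46 — short.
Try y = 1.36 m: A R^(2/3) = 6.301 — matches.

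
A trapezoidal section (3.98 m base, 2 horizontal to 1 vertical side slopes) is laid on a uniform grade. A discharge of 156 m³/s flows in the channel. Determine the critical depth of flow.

At critical depth, Q² T / (g A³) = 1, i.e. A³/T = Q²/g = 156²/9.81 = 2481.
At y = 4.04 m: A³/T = 5743 — high.
At y = 2.9 m: A³/T = 1464 — low.
At y = 3.3 m: A³/T = 2477 — matches.

y_c = 3.3 m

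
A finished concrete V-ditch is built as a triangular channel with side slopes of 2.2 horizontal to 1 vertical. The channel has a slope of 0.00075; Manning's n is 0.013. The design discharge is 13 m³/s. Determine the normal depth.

y_n = 1.79 m

Manning's equation rearranged: A R^(2/3) = nQ / (1·√S) = 0.013 × 13 / (√0.00075) = 6.171.
At y = 2.14 m: A R^(2/3) = 9.9 — over.
At y = 1.57 m: A R^(2/3) = 4.335 — short.
At y = 1.79 m: A R^(2/3) = 6.149 — close enough.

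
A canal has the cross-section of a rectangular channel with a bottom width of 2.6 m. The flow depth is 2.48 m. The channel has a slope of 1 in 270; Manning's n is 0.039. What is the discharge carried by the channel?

Flow area A = b·y = 2.6 × 2.48 = 6.448 m². Wetted perimeter P = b + 2y = 2.6 + 2×2.48 = 7.56 m.
Hydraulic radius R = A/P = 6.448/7.56 = 0.8529 m.
Manning's equation: Q = (1/n) A R^(2/3) S^(1/2) = (1/0.039) × 6.448 × 0.8529^(2/3) × 0.003704^(1/2) = 9.05 m³/s.

Q = 9.05 m³/s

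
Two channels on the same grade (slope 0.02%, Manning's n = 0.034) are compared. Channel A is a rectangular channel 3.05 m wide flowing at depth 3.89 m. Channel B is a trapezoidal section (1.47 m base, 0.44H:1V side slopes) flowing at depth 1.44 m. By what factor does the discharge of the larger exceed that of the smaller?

5.51

Channel A: Flow area A = b·y = 3.05 × 3.89 = 11.86 m². Wetted perimeter P = b + 2y = 3.05 + 2×3.89 = 10.83 m. Hydraulic radius R = A/P = 11.86/10.83 = 1.096 m. Q_A = (1/0.034)·11.86·1.096^(2/3)·√0.0002 = 5.244 m³/s.
Channel B: With bottom width b = 1.47 m and side slope z = 0.44: A = (b + zy)y = (1.47 + 0.44×1.44)×1.44 = 3.029 m²; P = b + 2y√(1+z²) = 1.47 + 2×1.44×1.093 = 4.616 m. Hydraulic radius R = A/P = 3.029/4.616 = 0.6562 m. Q_B = (1/0.034)·3.029·0.6562^(2/3)·√0.0002 = 0.9514 m³/s.
The larger discharge is 5.244 m³/s and the smaller is 0.9514 m³/s; the ratio is 5.51.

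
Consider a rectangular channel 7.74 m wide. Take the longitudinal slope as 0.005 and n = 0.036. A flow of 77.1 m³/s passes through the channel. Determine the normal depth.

y_n = 3.41 m

Manning's equation rearranged: A R^(2/3) = nQ / (1·√S) = 0.036 × 77.1 / (√0.005) = 39.25.
Trying y = 4.32 m: A R^(2/3) = 53.81 — too large.
Trying y = 3.07 m: A R^(2/3) = 34 — too small.
Trying y = 3.41 m: A R^(2/3) = 39.24 — matches.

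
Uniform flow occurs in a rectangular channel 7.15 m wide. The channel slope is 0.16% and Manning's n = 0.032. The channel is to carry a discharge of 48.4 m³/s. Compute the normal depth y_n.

y_n = 3.65 m

Manning's equation rearranged: A R^(2/3) = nQ / (1·√S) = 0.032 × 48.4 / (√0.0016) = 38.72.
At y = 2.48 m: A R^(2/3) = 22.86 — low.
At y = 4 m: A R^(2/3) = 43.69 — high.
At y = 3.65 m: A R^(2/3) = 38.7 — matches.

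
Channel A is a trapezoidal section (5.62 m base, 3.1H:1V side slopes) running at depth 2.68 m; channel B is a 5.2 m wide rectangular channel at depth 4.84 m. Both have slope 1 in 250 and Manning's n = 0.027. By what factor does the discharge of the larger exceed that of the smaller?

Channel A: With bottom width b = 5.62 m and side slope z = 3.1: A = (b + zy)y = (5.62 + 3.1×2.68)×2.68 = 37.33 m²; P = b + 2y√(1+z²) = 5.62 + 2×2.68×3.257 = 23.08 m. Hydraulic radius R = A/P = 37.33/23.08 = 1.617 m. Q_A = (1/0.027)·37.33·1.617^(2/3)·√0.004 = 120.5 m³/s.
Channel B: Flow area A = b·y = 5.2 × 4.84 = 25.17 m². Wetted perimeter P = b + 2y = 5.2 + 2×4.84 = 14.88 m. Hydraulic radius R = A/P = 25.17/14.88 = 1.691 m. Q_B = (1/0.027)·25.17·1.691^(2/3)·√0.004 = 83.69 m³/s.
The larger discharge is 120.5 m³/s and the smaller is 83.69 m³/s; the ratio is 1.44.

1.44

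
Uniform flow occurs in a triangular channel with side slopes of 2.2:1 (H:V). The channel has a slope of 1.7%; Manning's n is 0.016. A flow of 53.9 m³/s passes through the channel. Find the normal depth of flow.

Manning's equation rearranged: A R^(2/3) = nQ / (1·√S) = 0.016 × 53.9 / (√0.017) = 6.614.
Trying y = 2.07 m: A R^(2/3) = 9.06 — high.
Trying y = 1.33 m: A R^(2/3) = 2.785 — low.
Trying y = 1.84 m: A R^(2/3) = 6.618 — matches.

y_n = 1.84 m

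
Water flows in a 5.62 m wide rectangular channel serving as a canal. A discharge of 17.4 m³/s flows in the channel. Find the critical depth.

y_c = 0.992 m

For a rectangular channel, critical depth y_c = (q²/g)^(1/3) where q = Q/b = 17.4/5.62 = 3.096 m²/s.
So y_c = (3.096²/9.81)^(1/3) = 0.992 m.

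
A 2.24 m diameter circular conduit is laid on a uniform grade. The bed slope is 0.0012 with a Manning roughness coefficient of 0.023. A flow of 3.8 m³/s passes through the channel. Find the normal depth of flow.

Manning's equation rearranged: A R^(2/3) = nQ / (1·√S) = 0.023 × 3.8 / (√0.0012) = 2.523.
Try y = 1.88 m: A R^(2/3) = 2.732 — over.
Try y = 1.2 m: A R^(2/3) = 1.502 — short.
Try y = 1.73 m: A R^(2/3) = 2.523 — close enough.

y_n = 1.73 m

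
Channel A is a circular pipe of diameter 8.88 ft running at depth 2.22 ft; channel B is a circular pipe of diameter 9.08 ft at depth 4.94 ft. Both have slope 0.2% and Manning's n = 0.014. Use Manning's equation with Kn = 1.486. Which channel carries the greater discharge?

Channel A: For a circular section of diameter D = 8.88 ft at depth y = 2.22 ft, the central angle is θ = 2 arccos(1 − 2y/D) = 2.094 rad. Then A = (D²/8)(θ − sin θ) = 12.11 ft² and P = Dθ/2 = 9.299 ft. Hydraulic radius R = A/P = 12.11/9.299 = 1.302 ft. Q_A = (1.486/0.014)·12.11·1.302^(2/3)·√0.002 = 68.53 ft³/s.
Channel B: For a circular section of diameter D = 9.08 ft at depth y = 4.94 ft, the central angle is θ = 2 arccos(1 − 2y/D) = 3.318 rad. Then A = (D²/8)(θ − sin θ) = 36 ft² and P = Dθ/2 = 15.06 ft. Hydraulic radius R = A/P = 36/15.06 = 2.39 ft. Q_B = (1.486/0.014)·36·2.39^(2/3)·√0.002 = 305.5 ft³/s.
Q_A = 68.53 ft³/s vs Q_B = 305.5 ft³/s, so channel B carries more.

channel B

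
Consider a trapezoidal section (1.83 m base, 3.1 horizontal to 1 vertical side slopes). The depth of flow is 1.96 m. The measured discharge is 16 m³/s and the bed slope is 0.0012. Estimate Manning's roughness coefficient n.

n = 0.0349

With bottom width b = 1.83 m and side slope z = 3.1: A = (b + zy)y = (1.83 + 3.1×1.96)×1.96 = 15.5 m²; P = b + 2y√(1+z²) = 1.83 + 2×1.96×3.257 = 14.6 m.
Hydraulic radius R = A/P = 15.5/14.6 = 1.061 m.
Rearranging Manning's equation: n = (1/Q) A R^(2/3) S^(1/2) = (1/16) × 15.5 × 1.061^(2/3) × √0.0012 = 0.0349.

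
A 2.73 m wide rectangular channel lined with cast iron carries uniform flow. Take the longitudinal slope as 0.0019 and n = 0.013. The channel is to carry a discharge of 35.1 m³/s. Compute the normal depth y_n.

Manning's equation rearranged: A R^(2/3) = nQ / (1·√S) = 0.013 × 35.1 / (√0.0019) = 10.47.
At y = 2.78 m: A R^(2/3) = 7.156 — short.
At y = 3.82 m: A R^(2/3) = 10.47 — ≈ 10.47.

y_n = 3.82 m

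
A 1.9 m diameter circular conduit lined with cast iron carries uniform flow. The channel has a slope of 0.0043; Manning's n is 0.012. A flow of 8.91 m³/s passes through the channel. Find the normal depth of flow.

Manning's equation rearranged: A R^(2/3) = nQ / (1·√S) = 0.012 × 8.91 / (√0.0043) = 1.631.
Try y = 1.21 m: A R^(2/3) = 1.268 — low.
Try y = 1.77 m: A R^(2/3) = 1.856 — high.
Try y = 1.47 m: A R^(2/3) = 1.63 — ≈ 1.631.

y_n = 1.47 m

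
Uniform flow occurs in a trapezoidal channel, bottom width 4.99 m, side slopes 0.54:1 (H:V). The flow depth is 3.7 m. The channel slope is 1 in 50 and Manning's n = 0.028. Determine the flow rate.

With bottom width b = 4.99 m and side slope z = 0.54: A = (b + zy)y = (4.99 + 0.54×3.7)×3.7 = 25.86 m²; P = b + 2y√(1+z²) = 4.99 + 2×3.7×1.136 = 13.4 m.
Hydraulic radius R = A/P = 25.86/13.4 = 1.93 m.
Manning's equation: Q = (1/n) A R^(2/3) S^(1/2) = (1/0.028) × 25.86 × 1.93^(2/3) × 0.02^(1/2) = 202 m³/s.

Q = 202 m³/s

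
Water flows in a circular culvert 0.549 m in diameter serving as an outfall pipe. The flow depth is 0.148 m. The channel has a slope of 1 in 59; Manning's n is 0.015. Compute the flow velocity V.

For a circular section of diameter D = 0.549 m at depth y = 0.148 m, the central angle is θ = 2 arccos(1 − 2y/D) = 2.184 rad. Then A = (D²/8)(θ − sin θ) = 0.05145 m² and P = Dθ/2 = 0.5994 m.
Hydraulic radius R = A/P = 0.05145/0.5994 = 0.08584 m.
From Manning's equation, V = (1/n) R^(2/3) S^(1/2) = (1/0.015) × 0.08584^(2/3) × 0.01695^(1/2) = 1.69 m/s.

V = 1.69 m/s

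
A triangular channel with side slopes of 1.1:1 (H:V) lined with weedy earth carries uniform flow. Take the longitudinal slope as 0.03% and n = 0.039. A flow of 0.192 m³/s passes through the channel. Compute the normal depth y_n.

Manning's equation rearranged: A R^(2/3) = nQ / (1·√S) = 0.039 × 0.192 / (√0.0003) = 0.4323.
Try y = 1.13 m: A R^(2/3) = 0.7853 — high.
Try y = 0.768 m: A R^(2/3) = 0.2804 — low.
Try y = 0.903 m: A R^(2/3) = 0.4319 — close enough.

y_n = 0.903 m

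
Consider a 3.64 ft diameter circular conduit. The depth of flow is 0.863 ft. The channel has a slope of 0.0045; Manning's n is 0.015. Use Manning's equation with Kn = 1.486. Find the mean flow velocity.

V = 4.24 ft/s

For a circular section of diameter D = 3.64 ft at depth y = 0.863 ft, the central angle is θ = 2 arccos(1 − 2y/D) = 2.034 rad. Then A = (D²/8)(θ − sin θ) = 1.888 ft² and P = Dθ/2 = 3.702 ft.
Hydraulic radius R = A/P = 1.888/3.702 = 0.5098 ft.
From Manning's equation, V = (1.486/n) R^(2/3) S^(1/2) = (1.486/0.015) × 0.5098^(2/3) × 0.0045^(1/2) = 4.24 ft/s.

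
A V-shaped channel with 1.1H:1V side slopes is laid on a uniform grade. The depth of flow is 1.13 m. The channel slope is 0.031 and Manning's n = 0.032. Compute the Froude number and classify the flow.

For a triangular section with side slope z = 1.1: A = zy² = 1.1×1.13² = 1.405 m²; P = 2y√(1+z²) = 2×1.13×1.487 = 3.36 m.
Hydraulic radius R = A/P = 1.405/3.36 = 0.4181 m.
V = (1/n) R^(2/3) √S = (1/0.032) × 0.4181^(2/3) × √0.031 = 3.076 m/s. Hydraulic depth D_h = A/T = 1.405/2.486 = 0.565 m.
Froude number Fr = V/√(g·D_h) = 3.076/√(9.81×0.565) = 1.31, which is greater than 1, so the flow is supercritical.

supercritical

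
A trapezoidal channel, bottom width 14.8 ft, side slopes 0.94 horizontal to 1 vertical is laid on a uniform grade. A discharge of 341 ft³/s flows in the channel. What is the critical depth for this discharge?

At critical depth, Q² T / (g A³) = 1, i.e. A³/T = Q²/g = 341²/32.2 = 3611.
At y = 1.96 ft: A³/T = 1878 — low.
At y = 2.71 ft: A³/T = 5222 — high.
At y = 2.41 ft: A³/T = 3599 — ≈ 3611.

y_c = 2.41 ft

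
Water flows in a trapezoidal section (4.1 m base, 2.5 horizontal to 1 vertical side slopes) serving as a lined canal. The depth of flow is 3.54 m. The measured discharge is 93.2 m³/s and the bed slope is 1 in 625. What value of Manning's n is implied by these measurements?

n = 0.031

With bottom width b = 4.1 m and side slope z = 2.5: A = (b + zy)y = (4.1 + 2.5×3.54)×3.54 = 45.84 m²; P = b + 2y√(1+z²) = 4.1 + 2×3.54×2.693 = 23.16 m.
Hydraulic radius R = A/P = 45.84/23.16 = 1.979 m.
Rearranging Manning's equation: n = (1/Q) A R^(2/3) S^(1/2) = (1/93.2) × 45.84 × 1.979^(2/3) × √0.0016 = 0.031.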